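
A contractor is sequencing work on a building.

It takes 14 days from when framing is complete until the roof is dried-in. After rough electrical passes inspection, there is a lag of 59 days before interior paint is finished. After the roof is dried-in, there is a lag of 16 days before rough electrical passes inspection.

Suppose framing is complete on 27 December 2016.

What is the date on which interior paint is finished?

26 March 2017

Framing is complete: Dec 27, 2016.
The roof is dried-in: Dec 27, 2016 + 14 days = Jan 10, 2017.
Rough electrical passes inspection: Jan 10, 2017 + 16 days = Jan 26, 2017.
Interior paint is finished: Jan 26, 2017 + 59 days = Mar 26, 2017.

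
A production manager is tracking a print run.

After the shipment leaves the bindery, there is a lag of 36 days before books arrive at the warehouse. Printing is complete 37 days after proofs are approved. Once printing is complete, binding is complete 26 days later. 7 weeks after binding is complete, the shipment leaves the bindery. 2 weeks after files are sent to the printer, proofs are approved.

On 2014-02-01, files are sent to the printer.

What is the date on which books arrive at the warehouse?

Files are sent to the printer: Feb 1, 2014.
Proofs are approved: Feb 1, 2014 + 2 weeks = Feb 15, 2014.
Printing is complete: Feb 15, 2014 + 37 days = Mar 24, 2014.
Binding is complete: Mar 24, 2014 + 26 days = Apr 19, 2014.
The shipment leaves the bindery: Apr 19, 2014 + 7 weeks = Jun 7, 2014.
Books arrive at the warehouse: Jun 7, 2014 + 36 days = Jul 13, 2014.

2014-07-13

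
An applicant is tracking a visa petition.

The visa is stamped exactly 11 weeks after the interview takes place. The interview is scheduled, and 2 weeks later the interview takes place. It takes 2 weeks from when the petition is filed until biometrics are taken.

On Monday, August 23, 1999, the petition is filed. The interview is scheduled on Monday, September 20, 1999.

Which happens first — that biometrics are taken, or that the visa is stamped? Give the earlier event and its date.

Biometrics are taken — Monday, September 6, 1999

The petition is filed: Aug 23, 1999.
Biometrics are taken: Aug 23, 1999 + 2 weeks = Sep 6, 1999.
The interview is scheduled: Sep 20, 1999.
The interview takes place: Sep 20, 1999 + 2 weeks = Oct 4, 1999.
The visa is stamped: Oct 4, 1999 + 11 weeks = Dec 20, 1999.
Comparing: biometrics are taken on Sep 6, 1999 vs the visa is stamped on Dec 20, 1999. Earlier: biometrics are taken.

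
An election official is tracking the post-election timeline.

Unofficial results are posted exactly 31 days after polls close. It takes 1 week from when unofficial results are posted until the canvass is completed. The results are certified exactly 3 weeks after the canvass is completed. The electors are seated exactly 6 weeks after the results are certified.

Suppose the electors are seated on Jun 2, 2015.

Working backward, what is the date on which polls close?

Feb 21, 2015

The electors are seated: Jun 2, 2015.
The results are certified: Jun 2, 2015 − 6 weeks = Apr 21, 2015.
The canvass is completed: Apr 21, 2015 − 3 weeks = Mar 31, 2015.
Unofficial results are posted: Mar 31, 2015 − 1 week = Mar 24, 2015.
Polls close: Mar 24, 2015 − 31 days = Feb 21, 2015.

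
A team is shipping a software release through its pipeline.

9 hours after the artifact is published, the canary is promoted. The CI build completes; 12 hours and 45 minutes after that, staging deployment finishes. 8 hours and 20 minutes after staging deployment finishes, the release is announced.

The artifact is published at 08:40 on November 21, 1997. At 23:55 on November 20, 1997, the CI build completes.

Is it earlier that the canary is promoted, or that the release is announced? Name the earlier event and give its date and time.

The artifact is published: 08:40 Nov 21, 1997.
The canary is promoted: 08:40 Nov 21, 1997 + 9h = 17:40 Nov 21, 1997.
The CI build completes: 23:55 Nov 20, 1997.
Staging deployment finishes: 23:55 Nov 20, 1997 + 12h45m = 12:40 Nov 21, 1997.
The release is announced: 12:40 Nov 21, 1997 + 8h20m = 21:00 Nov 21, 1997.
Comparing: the canary is promoted at 17:40 Nov 21, 1997 vs the release is announced at 21:00 Nov 21, 1997. Earlier: the canary is promoted.

The canary is promoted — 17:40 on November 21, 1997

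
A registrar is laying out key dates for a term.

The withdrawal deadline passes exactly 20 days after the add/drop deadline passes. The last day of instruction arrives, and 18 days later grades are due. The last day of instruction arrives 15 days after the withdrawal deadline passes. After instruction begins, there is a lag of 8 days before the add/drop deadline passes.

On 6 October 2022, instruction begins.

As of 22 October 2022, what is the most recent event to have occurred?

Instruction begins: Oct 6, 2022.
The add/drop deadline passes: Oct 6, 2022 + 8 days = Oct 14, 2022.
The withdrawal deadline passes: Oct 14, 2022 + 20 days = Nov 3, 2022.
The last day of instruction arrives: Nov 3, 2022 + 15 days = Nov 18, 2022.
Grades are due: Nov 18, 2022 + 18 days = Dec 6, 2022.
Oct 22, 2022 falls between when the add/drop deadline passes (Oct 14, 2022) and when the withdrawal deadline passes (Nov 3, 2022).

The add/drop deadline passes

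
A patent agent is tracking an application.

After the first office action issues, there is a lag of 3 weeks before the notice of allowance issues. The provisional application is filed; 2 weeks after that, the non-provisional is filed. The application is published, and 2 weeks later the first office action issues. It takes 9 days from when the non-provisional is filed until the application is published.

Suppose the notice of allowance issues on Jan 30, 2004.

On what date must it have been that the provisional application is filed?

Dec 3, 2003

The notice of allowance issues: Jan 30, 2004.
The first office action issues: Jan 30, 2004 − 3 weeks = Jan 9, 2004.
The application is published: Jan 9, 2004 − 2 weeks = Dec 26, 2003.
The non-provisional is filed: Dec 26, 2003 − 9 days = Dec 17, 2003.
The provisional application is filed: Dec 17, 2003 − 2 weeks = Dec 3, 2003.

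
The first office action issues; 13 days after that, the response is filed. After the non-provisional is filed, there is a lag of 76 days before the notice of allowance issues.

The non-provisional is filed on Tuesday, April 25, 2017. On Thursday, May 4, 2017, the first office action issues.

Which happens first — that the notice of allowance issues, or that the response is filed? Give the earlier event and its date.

The response is filed — Wednesday, May 17, 2017

The non-provisional is filed: Apr 25, 2017.
The notice of allowance issues: Apr 25, 2017 + 76 days = Jul 10, 2017.
The first office action issues: May 4, 2017.
The response is filed: May 4, 2017 + 13 days = May 17, 2017.
Comparing: the notice of allowance issues on Jul 10, 2017 vs the response is filed on May 17, 2017. Earlier: the response is filed.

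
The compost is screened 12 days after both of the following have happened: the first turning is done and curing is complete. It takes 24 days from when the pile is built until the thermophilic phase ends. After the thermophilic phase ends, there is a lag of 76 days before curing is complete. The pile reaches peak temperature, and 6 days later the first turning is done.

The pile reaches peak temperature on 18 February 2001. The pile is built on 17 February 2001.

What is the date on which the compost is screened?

The pile reaches peak temperature: Feb 18, 2001.
The first turning is done: Feb 18, 2001 + 6 days = Feb 24, 2001.
The pile is built: Feb 17, 2001.
The thermophilic phase ends: Feb 17, 2001 + 24 days = Mar 13, 2001.
Curing is complete: Mar 13, 2001 + 76 days = May 28, 2001.
Both prerequisites met — the first turning is done (Feb 24, 2001), curing is complete (May 28, 2001); the later is May 28, 2001.
The compost is screened: May 28, 2001 + 12 days = Jun 9, 2001.

9 June 2001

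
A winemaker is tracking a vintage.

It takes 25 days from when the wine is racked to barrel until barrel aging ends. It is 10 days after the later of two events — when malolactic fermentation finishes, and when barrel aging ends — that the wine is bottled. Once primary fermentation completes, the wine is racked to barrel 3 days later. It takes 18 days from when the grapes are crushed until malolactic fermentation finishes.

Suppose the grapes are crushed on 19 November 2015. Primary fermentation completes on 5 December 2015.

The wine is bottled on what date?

The grapes are crushed: Nov 19, 2015.
Malolactic fermentation finishes: Nov 19, 2015 + 18 days = Dec 7, 2015.
Primary fermentation completes: Dec 5, 2015.
The wine is racked to barrel: Dec 5, 2015 + 3 days = Dec 8, 2015.
Barrel aging ends: Dec 8, 2015 + 25 days = Jan 2, 2016.
Both prerequisites met — malolactic fermentation finishes (Dec 7, 2015), barrel aging ends (Jan 2, 2016); the later is Jan 2, 2016.
The wine is bottled: Jan 2, 2016 + 10 days = Jan 12, 2016.

12 January 2016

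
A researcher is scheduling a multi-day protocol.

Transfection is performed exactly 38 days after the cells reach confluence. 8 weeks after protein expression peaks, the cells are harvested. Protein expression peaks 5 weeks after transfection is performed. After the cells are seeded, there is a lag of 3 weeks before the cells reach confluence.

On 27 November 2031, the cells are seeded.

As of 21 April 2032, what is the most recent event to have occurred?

The cells are seeded: Nov 27, 2031.
The cells reach confluence: Nov 27, 2031 + 3 weeks = Dec 18, 2031.
Transfection is performed: Dec 18, 2031 + 38 days = Jan 25, 2032.
Protein expression peaks: Jan 25, 2032 + 5 weeks = Feb 29, 2032.
The cells are harvested: Feb 29, 2032 + 8 weeks = Apr 25, 2032.
Apr 21, 2032 falls between when protein expression peaks (Feb 29, 2032) and when the cells are harvested (Apr 25, 2032).

Protein expression peaks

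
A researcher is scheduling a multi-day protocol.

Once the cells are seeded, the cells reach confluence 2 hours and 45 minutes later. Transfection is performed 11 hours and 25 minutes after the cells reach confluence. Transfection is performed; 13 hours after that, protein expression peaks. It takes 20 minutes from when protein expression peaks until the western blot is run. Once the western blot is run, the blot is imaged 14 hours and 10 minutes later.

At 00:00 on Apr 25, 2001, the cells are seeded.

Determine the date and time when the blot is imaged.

The cells are seeded: 00:00 Apr 25, 2001.
The cells reach confluence: 00:00 Apr 25, 2001 + 2h45m = 02:45 Apr 25, 2001.
Transfection is performed: 02:45 Apr 25, 2001 + 11h25m = 14:10 Apr 25, 2001.
Protein expression peaks: 14:10 Apr 25, 2001 + 13h = 03:10 Apr 26, 2001.
The western blot is run: 03:10 Apr 26, 2001 + 20m = 03:30 Apr 26, 2001.
The blot is imaged: 03:30 Apr 26, 2001 + 14h10m = 17:40 Apr 26, 2001.

17:40 on Apr 26, 2001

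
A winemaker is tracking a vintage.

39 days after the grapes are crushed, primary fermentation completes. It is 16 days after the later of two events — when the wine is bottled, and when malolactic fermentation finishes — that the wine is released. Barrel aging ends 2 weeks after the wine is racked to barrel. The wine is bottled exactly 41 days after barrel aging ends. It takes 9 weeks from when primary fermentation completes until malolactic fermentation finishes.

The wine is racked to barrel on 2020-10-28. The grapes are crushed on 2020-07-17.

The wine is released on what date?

2021-01-07

The wine is racked to barrel: Oct 28, 2020.
Barrel aging ends: Oct 28, 2020 + 2 weeks = Nov 11, 2020.
The wine is bottled: Nov 11, 2020 + 41 days = Dec 22, 2020.
The grapes are crushed: Jul 17, 2020.
Primary fermentation completes: Jul 17, 2020 + 39 days = Aug 25, 2020.
Malolactic fermentation finishes: Aug 25, 2020 + 9 weeks = Oct 27, 2020.
Both prerequisites met — the wine is bottled (Dec 22, 2020), malolactic fermentation finishes (Oct 27, 2020); the later is Dec 22, 2020.
The wine is released: Dec 22, 2020 + 16 days = Jan 7, 2021.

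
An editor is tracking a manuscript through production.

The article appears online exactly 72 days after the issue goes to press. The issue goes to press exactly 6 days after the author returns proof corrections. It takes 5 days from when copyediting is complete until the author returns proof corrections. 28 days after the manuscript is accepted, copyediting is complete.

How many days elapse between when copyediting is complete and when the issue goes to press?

Causal path: copyediting is complete → the author returns proof corrections → the issue goes to press.
Total delay along the path: 5 + 6 = 11 days.

11 days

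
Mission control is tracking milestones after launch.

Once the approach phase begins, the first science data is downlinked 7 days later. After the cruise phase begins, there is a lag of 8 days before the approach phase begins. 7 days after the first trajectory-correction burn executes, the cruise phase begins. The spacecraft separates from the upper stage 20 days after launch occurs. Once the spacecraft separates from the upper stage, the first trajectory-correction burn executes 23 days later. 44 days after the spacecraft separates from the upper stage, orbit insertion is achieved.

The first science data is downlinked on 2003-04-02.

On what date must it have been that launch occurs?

The first science data is downlinked: Apr 2, 2003.
The approach phase begins: Apr 2, 2003 − 7 days = Mar 26, 2003.
The cruise phase begins: Mar 26, 2003 − 8 days = Mar 18, 2003.
The first trajectory-correction burn executes: Mar 18, 2003 − 7 days = Mar 11, 2003.
The spacecraft separates from the upper stage: Mar 11, 2003 − 23 days = Feb 16, 2003.
Launch occurs: Feb 16, 2003 − 20 days = Jan 27, 2003.

2003-01-27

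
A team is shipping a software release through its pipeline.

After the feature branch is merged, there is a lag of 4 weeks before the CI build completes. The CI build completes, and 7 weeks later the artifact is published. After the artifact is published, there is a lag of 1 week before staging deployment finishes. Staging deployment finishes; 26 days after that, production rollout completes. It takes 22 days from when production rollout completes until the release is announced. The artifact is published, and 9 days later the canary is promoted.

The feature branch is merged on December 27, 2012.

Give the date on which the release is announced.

May 8, 2013

The feature branch is merged: Dec 27, 2012.
The CI build completes: Dec 27, 2012 + 4 weeks = Jan 24, 2013.
The artifact is published: Jan 24, 2013 + 7 weeks = Mar 14, 2013.
Staging deployment finishes: Mar 14, 2013 + 1 week = Mar 21, 2013.
Production rollout completes: Mar 21, 2013 + 26 days = Apr 16, 2013.
The release is announced: Apr 16, 2013 + 22 days = May 8, 2013.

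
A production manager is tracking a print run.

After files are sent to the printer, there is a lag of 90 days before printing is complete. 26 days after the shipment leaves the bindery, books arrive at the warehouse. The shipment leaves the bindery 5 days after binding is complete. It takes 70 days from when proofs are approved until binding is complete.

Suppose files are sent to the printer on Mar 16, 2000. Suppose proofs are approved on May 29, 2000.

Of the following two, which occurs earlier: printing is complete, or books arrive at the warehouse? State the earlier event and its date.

Files are sent to the printer: Mar 16, 2000.
Printing is complete: Mar 16, 2000 + 90 days = Jun 14, 2000.
Proofs are approved: May 29, 2000.
Binding is complete: May 29, 2000 + 70 days = Aug 7, 2000.
The shipment leaves the bindery: Aug 7, 2000 + 5 days = Aug 12, 2000.
Books arrive at the warehouse: Aug 12, 2000 + 26 days = Sep 7, 2000.
Comparing: printing is complete on Jun 14, 2000 vs books arrive at the warehouse on Sep 7, 2000. Earlier: printing is complete.

Printing is complete — Jun 14, 2000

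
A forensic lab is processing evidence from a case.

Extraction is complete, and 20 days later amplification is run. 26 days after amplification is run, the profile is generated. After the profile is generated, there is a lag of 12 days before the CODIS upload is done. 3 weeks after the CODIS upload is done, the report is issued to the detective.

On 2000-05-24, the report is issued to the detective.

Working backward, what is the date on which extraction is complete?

The report is issued to the detective: May 24, 2000.
The CODIS upload is done: May 24, 2000 − 3 weeks = May 3, 2000.
The profile is generated: May 3, 2000 − 12 days = Apr 21, 2000.
Amplification is run: Apr 21, 2000 − 26 days = Mar 26, 2000.
Extraction is complete: Mar 26, 2000 − 20 days = Mar 6, 2000.

2000-03-06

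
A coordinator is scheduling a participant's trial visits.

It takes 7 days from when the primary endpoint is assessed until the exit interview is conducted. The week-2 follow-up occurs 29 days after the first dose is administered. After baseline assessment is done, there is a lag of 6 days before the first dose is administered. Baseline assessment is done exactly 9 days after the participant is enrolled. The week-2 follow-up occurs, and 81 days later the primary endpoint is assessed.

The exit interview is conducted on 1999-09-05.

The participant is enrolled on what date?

The exit interview is conducted: Sep 5, 1999.
The primary endpoint is assessed: Sep 5, 1999 − 7 days = Aug 29, 1999.
The week-2 follow-up occurs: Aug 29, 1999 − 81 days = Jun 9, 1999.
The first dose is administered: Jun 9, 1999 − 29 days = May 11, 1999.
Baseline assessment is done: May 11, 1999 − 6 days = May 5, 1999.
The participant is enrolled: May 5, 1999 − 9 days = Apr 26, 1999.

1999-04-26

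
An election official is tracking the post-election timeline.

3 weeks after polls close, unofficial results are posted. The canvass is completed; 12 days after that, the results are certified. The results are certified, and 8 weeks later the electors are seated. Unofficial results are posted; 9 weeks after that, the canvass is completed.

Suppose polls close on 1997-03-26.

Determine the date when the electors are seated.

Polls close: Mar 26, 1997.
Unofficial results are posted: Mar 26, 1997 + 3 weeks = Apr 16, 1997.
The canvass is completed: Apr 16, 1997 + 9 weeks = Jun 18, 1997.
The results are certified: Jun 18, 1997 + 12 days = Jun 30, 1997.
The electors are seated: Jun 30, 1997 + 8 weeks = Aug 25, 1997.

1997-08-25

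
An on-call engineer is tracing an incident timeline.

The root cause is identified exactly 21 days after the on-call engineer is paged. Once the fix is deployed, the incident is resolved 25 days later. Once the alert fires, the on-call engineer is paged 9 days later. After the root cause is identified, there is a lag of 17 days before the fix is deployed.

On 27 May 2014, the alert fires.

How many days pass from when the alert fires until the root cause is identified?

Causal path: the alert fires → the on-call engineer is paged → the root cause is identified.
Total delay along the path: 9 + 21 = 30 days.

30 days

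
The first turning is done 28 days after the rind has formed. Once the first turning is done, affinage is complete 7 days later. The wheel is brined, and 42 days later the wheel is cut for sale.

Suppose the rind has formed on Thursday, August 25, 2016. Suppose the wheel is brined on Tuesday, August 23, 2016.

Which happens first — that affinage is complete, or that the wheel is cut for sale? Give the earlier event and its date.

The rind has formed: Aug 25, 2016.
The first turning is done: Aug 25, 2016 + 28 days = Sep 22, 2016.
Affinage is complete: Sep 22, 2016 + 7 days = Sep 29, 2016.
The wheel is brined: Aug 23, 2016.
The wheel is cut for sale: Aug 23, 2016 + 42 days = Oct 4, 2016.
Comparing: affinage is complete on Sep 29, 2016 vs the wheel is cut for sale on Oct 4, 2016. Earlier: affinage is complete.

Affinage is complete — Thursday, September 29, 2016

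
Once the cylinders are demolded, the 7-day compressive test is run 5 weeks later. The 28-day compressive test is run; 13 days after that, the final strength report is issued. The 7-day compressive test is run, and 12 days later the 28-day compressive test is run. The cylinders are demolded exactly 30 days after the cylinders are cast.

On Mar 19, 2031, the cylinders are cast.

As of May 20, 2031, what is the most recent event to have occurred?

The cylinders are cast: Mar 19, 2031.
The cylinders are demolded: Mar 19, 2031 + 30 days = Apr 18, 2031.
The 7-day compressive test is run: Apr 18, 2031 + 5 weeks = May 23, 2031.
The 28-day compressive test is run: May 23, 2031 + 12 days = Jun 4, 2031.
The final strength report is issued: Jun 4, 2031 + 13 days = Jun 17, 2031.
May 20, 2031 falls between when the cylinders are demolded (Apr 18, 2031) and when the 7-day compressive test is run (May 23, 2031).

The cylinders are demolded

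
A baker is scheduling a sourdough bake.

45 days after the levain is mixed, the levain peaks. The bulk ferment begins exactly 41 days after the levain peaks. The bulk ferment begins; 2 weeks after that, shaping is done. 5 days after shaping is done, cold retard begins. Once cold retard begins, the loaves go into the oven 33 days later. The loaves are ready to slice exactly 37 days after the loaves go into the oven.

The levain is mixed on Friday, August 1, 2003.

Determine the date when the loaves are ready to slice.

Friday, January 23, 2004

The levain is mixed: Aug 1, 2003.
The levain peaks: Aug 1, 2003 + 45 days = Sep 15, 2003.
The bulk ferment begins: Sep 15, 2003 + 41 days = Oct 26, 2003.
Shaping is done: Oct 26, 2003 + 2 weeks = Nov 9, 2003.
Cold retard begins: Nov 9, 2003 + 5 days = Nov 14, 2003.
The loaves go into the oven: Nov 14, 2003 + 33 days = Dec 17, 2003.
The loaves are ready to slice: Dec 17, 2003 + 37 days = Jan 23, 2004.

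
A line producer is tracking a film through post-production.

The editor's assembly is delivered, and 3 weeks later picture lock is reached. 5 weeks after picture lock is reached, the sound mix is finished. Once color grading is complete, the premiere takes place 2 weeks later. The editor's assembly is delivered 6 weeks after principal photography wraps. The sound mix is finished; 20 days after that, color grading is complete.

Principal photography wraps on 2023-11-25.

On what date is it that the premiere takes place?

Principal photography wraps: Nov 25, 2023.
The editor's assembly is delivered: Nov 25, 2023 + 6 weeks = Jan 6, 2024.
Picture lock is reached: Jan 6, 2024 + 3 weeks = Jan 27, 2024.
The sound mix is finished: Jan 27, 2024 + 5 weeks = Mar 2, 2024.
Color grading is complete: Mar 2, 2024 + 20 days = Mar 22, 2024.
The premiere takes place: Mar 22, 2024 + 2 weeks = Apr 5, 2024.

2024-04-05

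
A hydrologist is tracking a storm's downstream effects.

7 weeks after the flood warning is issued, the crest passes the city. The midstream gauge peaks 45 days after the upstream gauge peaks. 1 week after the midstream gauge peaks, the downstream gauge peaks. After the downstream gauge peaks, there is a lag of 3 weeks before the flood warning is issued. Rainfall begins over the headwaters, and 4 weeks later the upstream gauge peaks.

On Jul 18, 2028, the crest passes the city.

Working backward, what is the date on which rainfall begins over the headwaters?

Feb 19, 2028

The crest passes the city: Jul 18, 2028.
The flood warning is issued: Jul 18, 2028 − 7 weeks = May 30, 2028.
The downstream gauge peaks: May 30, 2028 − 3 weeks = May 9, 2028.
The midstream gauge peaks: May 9, 2028 − 1 week = May 2, 2028.
The upstream gauge peaks: May 2, 2028 − 45 days = Mar 18, 2028.
Rainfall begins over the headwaters: Mar 18, 2028 − 4 weeks = Feb 19, 2028.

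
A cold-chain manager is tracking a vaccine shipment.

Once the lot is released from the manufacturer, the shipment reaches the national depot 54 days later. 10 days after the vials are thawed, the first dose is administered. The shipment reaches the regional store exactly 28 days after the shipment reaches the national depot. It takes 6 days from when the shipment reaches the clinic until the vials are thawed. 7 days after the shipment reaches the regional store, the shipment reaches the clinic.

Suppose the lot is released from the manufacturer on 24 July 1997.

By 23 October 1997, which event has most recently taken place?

The lot is released from the manufacturer: Jul 24, 1997.
The shipment reaches the national depot: Jul 24, 1997 + 54 days = Sep 16, 1997.
The shipment reaches the regional store: Sep 16, 1997 + 28 days = Oct 14, 1997.
The shipment reaches the clinic: Oct 14, 1997 + 7 days = Oct 21, 1997.
The vials are thawed: Oct 21, 1997 + 6 days = Oct 27, 1997.
The first dose is administered: Oct 27, 1997 + 10 days = Nov 6, 1997.
Oct 23, 1997 falls between when the shipment reaches the clinic (Oct 21, 1997) and when the vials are thawed (Oct 27, 1997).

The shipment reaches the clinic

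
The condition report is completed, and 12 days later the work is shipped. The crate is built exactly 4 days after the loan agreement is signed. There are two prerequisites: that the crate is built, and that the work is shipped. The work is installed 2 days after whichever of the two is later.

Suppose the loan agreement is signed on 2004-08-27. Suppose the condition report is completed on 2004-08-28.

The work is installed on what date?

2004-09-11

The loan agreement is signed: Aug 27, 2004.
The crate is built: Aug 27, 2004 + 4 days = Aug 31, 2004.
The condition report is completed: Aug 28, 2004.
The work is shipped: Aug 28, 2004 + 12 days = Sep 9, 2004.
Both prerequisites met — the crate is built (Aug 31, 2004), the work is shipped (Sep 9, 2004); the later is Sep 9, 2004.
The work is installed: Sep 9, 2004 + 2 days = Sep 11, 2004.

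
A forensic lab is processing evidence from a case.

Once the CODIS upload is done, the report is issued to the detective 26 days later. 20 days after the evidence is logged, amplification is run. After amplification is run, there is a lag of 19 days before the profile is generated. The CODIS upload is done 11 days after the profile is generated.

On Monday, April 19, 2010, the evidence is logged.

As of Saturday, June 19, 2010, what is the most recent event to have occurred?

The evidence is logged: Apr 19, 2010.
Amplification is run: Apr 19, 2010 + 20 days = May 9, 2010.
The profile is generated: May 9, 2010 + 19 days = May 28, 2010.
The CODIS upload is done: May 28, 2010 + 11 days = Jun 8, 2010.
The report is issued to the detective: Jun 8, 2010 + 26 days = Jul 4, 2010.
Jun 19, 2010 falls between when the CODIS upload is done (Jun 8, 2010) and when the report is issued to the detective (Jul 4, 2010).

The CODIS upload is done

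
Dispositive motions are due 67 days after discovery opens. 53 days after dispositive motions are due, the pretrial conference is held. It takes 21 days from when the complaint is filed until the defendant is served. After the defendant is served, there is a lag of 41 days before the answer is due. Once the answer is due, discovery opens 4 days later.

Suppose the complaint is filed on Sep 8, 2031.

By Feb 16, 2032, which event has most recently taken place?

Dispositive motions are due

The complaint is filed: Sep 8, 2031.
The defendant is served: Sep 8, 2031 + 21 days = Sep 29, 2031.
The answer is due: Sep 29, 2031 + 41 days = Nov 9, 2031.
Discovery opens: Nov 9, 2031 + 4 days = Nov 13, 2031.
Dispositive motions are due: Nov 13, 2031 + 67 days = Jan 19, 2032.
The pretrial conference is held: Jan 19, 2032 + 53 days = Mar 12, 2032.
Feb 16, 2032 falls between when dispositive motions are due (Jan 19, 2032) and when the pretrial conference is held (Mar 12, 2032).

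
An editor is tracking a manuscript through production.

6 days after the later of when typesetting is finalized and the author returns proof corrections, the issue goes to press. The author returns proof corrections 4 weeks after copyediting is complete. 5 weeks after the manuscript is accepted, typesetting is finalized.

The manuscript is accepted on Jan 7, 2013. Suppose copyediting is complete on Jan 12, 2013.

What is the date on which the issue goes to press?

Feb 17, 2013

The manuscript is accepted: Jan 7, 2013.
Typesetting is finalized: Jan 7, 2013 + 5 weeks = Feb 11, 2013.
Copyediting is complete: Jan 12, 2013.
The author returns proof corrections: Jan 12, 2013 + 4 weeks = Feb 9, 2013.
Both prerequisites met — typesetting is finalized (Feb 11, 2013), the author returns proof corrections (Feb 9, 2013); the later is Feb 11, 2013.
The issue goes to press: Feb 11, 2013 + 6 days = Feb 17, 2013.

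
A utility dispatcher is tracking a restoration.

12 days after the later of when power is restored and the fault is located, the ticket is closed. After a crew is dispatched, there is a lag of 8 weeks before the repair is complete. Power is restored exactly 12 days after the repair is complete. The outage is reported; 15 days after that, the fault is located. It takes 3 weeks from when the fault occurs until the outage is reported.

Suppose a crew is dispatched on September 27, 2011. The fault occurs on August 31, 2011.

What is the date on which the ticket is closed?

A crew is dispatched: Sep 27, 2011.
The repair is complete: Sep 27, 2011 + 8 weeks = Nov 22, 2011.
Power is restored: Nov 22, 2011 + 12 days = Dec 4, 2011.
The fault occurs: Aug 31, 2011.
The outage is reported: Aug 31, 2011 + 3 weeks = Sep 21, 2011.
The fault is located: Sep 21, 2011 + 15 days = Oct 6, 2011.
Both prerequisites met — power is restored (Dec 4, 2011), the fault is located (Oct 6, 2011); the later is Dec 4, 2011.
The ticket is closed: Dec 4, 2011 + 12 days = Dec 16, 2011.

December 16, 2011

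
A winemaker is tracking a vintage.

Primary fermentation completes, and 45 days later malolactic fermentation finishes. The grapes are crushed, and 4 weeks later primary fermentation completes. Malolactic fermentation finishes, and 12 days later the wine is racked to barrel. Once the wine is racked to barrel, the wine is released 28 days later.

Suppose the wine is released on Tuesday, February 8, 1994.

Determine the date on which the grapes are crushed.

The wine is released: Feb 8, 1994.
The wine is racked to barrel: Feb 8, 1994 − 28 days = Jan 11, 1994.
Malolactic fermentation finishes: Jan 11, 1994 − 12 days = Dec 30, 1993.
Primary fermentation completes: Dec 30, 1993 − 45 days = Nov 15, 1993.
The grapes are crushed: Nov 15, 1993 − 4 weeks = Oct 18, 1993.

Monday, October 18, 1993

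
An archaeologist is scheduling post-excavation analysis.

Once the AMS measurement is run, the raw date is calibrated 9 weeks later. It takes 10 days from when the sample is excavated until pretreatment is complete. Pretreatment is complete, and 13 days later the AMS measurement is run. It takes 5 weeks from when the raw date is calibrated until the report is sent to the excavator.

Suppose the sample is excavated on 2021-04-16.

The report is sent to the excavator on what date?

The sample is excavated: Apr 16, 2021.
Pretreatment is complete: Apr 16, 2021 + 10 days = Apr 26, 2021.
The AMS measurement is run: Apr 26, 2021 + 13 days = May 9, 2021.
The raw date is calibrated: May 9, 2021 + 9 weeks = Jul 11, 2021.
The report is sent to the excavator: Jul 11, 2021 + 5 weeks = Aug 15, 2021.

2021-08-15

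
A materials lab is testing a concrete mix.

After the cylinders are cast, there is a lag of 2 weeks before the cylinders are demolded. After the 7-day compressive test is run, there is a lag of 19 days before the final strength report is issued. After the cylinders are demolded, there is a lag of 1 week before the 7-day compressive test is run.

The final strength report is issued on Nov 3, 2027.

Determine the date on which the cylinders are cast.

Sep 24, 2027

The final strength report is issued: Nov 3, 2027.
The 7-day compressive test is run: Nov 3, 2027 − 19 days = Oct 15, 2027.
The cylinders are demolded: Oct 15, 2027 − 1 week = Oct 8, 2027.
The cylinders are cast: Oct 8, 2027 − 2 weeks = Sep 24, 2027.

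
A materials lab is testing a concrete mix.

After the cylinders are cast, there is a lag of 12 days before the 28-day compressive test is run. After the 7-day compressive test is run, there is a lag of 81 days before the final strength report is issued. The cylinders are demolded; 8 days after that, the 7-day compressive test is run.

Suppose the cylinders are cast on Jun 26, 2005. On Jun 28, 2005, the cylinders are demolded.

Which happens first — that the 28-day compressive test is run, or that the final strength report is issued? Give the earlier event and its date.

The cylinders are cast: Jun 26, 2005.
The 28-day compressive test is run: Jun 26, 2005 + 12 days = Jul 8, 2005.
The cylinders are demolded: Jun 28, 2005.
The 7-day compressive test is run: Jun 28, 2005 + 8 days = Jul 6, 2005.
The final strength report is issued: Jul 6, 2005 + 81 days = Sep 25, 2005.
Comparing: the 28-day compressive test is run on Jul 8, 2005 vs the final strength report is issued on Sep 25, 2005. Earlier: the 28-day compressive test is run.

The 28-day compressive test is run — Jul 8, 2005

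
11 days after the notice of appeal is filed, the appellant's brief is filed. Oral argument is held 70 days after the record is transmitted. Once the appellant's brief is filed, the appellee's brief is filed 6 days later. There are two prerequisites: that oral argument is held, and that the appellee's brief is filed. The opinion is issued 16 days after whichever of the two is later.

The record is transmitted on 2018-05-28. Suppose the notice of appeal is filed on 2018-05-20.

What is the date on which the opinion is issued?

2018-08-22

The record is transmitted: May 28, 2018.
Oral argument is held: May 28, 2018 + 70 days = Aug 6, 2018.
The notice of appeal is filed: May 20, 2018.
The appellant's brief is filed: May 20, 2018 + 11 days = May 31, 2018.
The appellee's brief is filed: May 31, 2018 + 6 days = Jun 6, 2018.
Both prerequisites met — oral argument is held (Aug 6, 2018), the appellee's brief is filed (Jun 6, 2018); the later is Aug 6, 2018.
The opinion is issued: Aug 6, 2018 + 16 days = Aug 22, 2018.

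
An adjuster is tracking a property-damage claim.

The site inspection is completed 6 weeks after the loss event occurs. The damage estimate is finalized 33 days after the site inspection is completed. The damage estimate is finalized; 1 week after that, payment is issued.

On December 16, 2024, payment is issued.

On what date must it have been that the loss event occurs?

September 25, 2024

Payment is issued: Dec 16, 2024.
The damage estimate is finalized: Dec 16, 2024 − 1 week = Dec 9, 2024.
The site inspection is completed: Dec 9, 2024 − 33 days = Nov 6, 2024.
The loss event occurs: Nov 6, 2024 − 6 weeks = Sep 25, 2024.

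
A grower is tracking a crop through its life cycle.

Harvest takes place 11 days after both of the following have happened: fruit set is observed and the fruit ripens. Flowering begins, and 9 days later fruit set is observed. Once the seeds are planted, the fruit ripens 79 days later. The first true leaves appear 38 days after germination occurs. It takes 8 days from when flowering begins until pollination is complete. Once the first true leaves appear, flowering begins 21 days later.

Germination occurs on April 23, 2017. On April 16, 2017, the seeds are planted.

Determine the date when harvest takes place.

Germination occurs: Apr 23, 2017.
The first true leaves appear: Apr 23, 2017 + 38 days = May 31, 2017.
Flowering begins: May 31, 2017 + 21 days = Jun 21, 2017.
Fruit set is observed: Jun 21, 2017 + 9 days = Jun 30, 2017.
The seeds are planted: Apr 16, 2017.
The fruit ripens: Apr 16, 2017 + 79 days = Jul 4, 2017.
Both prerequisites met — fruit set is observed (Jun 30, 2017), the fruit ripens (Jul 4, 2017); the later is Jul 4, 2017.
Harvest takes place: Jul 4, 2017 + 11 days = Jul 15, 2017.

July 15, 2017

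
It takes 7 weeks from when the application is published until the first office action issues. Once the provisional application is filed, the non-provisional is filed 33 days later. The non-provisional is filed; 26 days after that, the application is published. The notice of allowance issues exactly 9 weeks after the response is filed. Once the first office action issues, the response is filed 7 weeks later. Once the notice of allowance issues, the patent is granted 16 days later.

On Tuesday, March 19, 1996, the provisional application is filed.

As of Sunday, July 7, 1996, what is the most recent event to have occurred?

The provisional application is filed: Mar 19, 1996.
The non-provisional is filed: Mar 19, 1996 + 33 days = Apr 21, 1996.
The application is published: Apr 21, 1996 + 26 days = May 17, 1996.
The first office action issues: May 17, 1996 + 7 weeks = Jul 5, 1996.
The response is filed: Jul 5, 1996 + 7 weeks = Aug 23, 1996.
The notice of allowance issues: Aug 23, 1996 + 9 weeks = Oct 25, 1996.
The patent is granted: Oct 25, 1996 + 16 days = Nov 10, 1996.
Jul 7, 1996 falls between when the first office action issues (Jul 5, 1996) and when the response is filed (Aug 23, 1996).

The first office action issues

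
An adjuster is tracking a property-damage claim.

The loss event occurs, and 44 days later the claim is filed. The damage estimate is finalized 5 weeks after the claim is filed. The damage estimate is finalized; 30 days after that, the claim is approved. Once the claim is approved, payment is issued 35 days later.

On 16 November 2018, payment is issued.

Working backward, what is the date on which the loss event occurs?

25 June 2018

Payment is issued: Nov 16, 2018.
The claim is approved: Nov 16, 2018 − 35 days = Oct 12, 2018.
The damage estimate is finalized: Oct 12, 2018 − 30 days = Sep 12, 2018.
The claim is filed: Sep 12, 2018 − 5 weeks = Aug 8, 2018.
The loss event occurs: Aug 8, 2018 − 44 days = Jun 25, 2018.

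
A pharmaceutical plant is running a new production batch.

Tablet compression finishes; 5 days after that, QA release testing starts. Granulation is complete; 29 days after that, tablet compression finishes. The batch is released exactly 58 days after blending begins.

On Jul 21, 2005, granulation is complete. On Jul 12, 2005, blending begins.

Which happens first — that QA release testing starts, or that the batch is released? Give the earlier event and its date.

QA release testing starts — Aug 24, 2005

Granulation is complete: Jul 21, 2005.
Tablet compression finishes: Jul 21, 2005 + 29 days = Aug 19, 2005.
QA release testing starts: Aug 19, 2005 + 5 days = Aug 24, 2005.
Blending begins: Jul 12, 2005.
The batch is released: Jul 12, 2005 + 58 days = Sep 8, 2005.
Comparing: QA release testing starts on Aug 24, 2005 vs the batch is released on Sep 8, 2005. Earlier: QA release testing starts.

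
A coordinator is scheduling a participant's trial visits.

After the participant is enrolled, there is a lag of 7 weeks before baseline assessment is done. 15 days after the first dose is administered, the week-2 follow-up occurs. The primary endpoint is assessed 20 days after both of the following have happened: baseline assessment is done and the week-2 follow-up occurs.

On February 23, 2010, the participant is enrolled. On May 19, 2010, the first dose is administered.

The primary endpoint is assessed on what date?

The participant is enrolled: Feb 23, 2010.
Baseline assessment is done: Feb 23, 2010 + 7 weeks = Apr 13, 2010.
The first dose is administered: May 19, 2010.
The week-2 follow-up occurs: May 19, 2010 + 15 days = Jun 3, 2010.
Both prerequisites met — baseline assessment is done (Apr 13, 2010), the week-2 follow-up occurs (Jun 3, 2010); the later is Jun 3, 2010.
The primary endpoint is assessed: Jun 3, 2010 + 20 days = Jun 23, 2010.

June 23, 2010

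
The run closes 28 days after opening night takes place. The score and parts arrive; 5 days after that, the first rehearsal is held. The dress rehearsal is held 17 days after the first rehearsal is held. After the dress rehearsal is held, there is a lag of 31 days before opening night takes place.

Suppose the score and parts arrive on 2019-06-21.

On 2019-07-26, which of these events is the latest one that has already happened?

The dress rehearsal is held

The score and parts arrive: Jun 21, 2019.
The first rehearsal is held: Jun 21, 2019 + 5 days = Jun 26, 2019.
The dress rehearsal is held: Jun 26, 2019 + 17 days = Jul 13, 2019.
Opening night takes place: Jul 13, 2019 + 31 days = Aug 13, 2019.
The run closes: Aug 13, 2019 + 28 days = Sep 10, 2019.
Jul 26, 2019 falls between when the dress rehearsal is held (Jul 13, 2019) and when opening night takes place (Aug 13, 2019).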